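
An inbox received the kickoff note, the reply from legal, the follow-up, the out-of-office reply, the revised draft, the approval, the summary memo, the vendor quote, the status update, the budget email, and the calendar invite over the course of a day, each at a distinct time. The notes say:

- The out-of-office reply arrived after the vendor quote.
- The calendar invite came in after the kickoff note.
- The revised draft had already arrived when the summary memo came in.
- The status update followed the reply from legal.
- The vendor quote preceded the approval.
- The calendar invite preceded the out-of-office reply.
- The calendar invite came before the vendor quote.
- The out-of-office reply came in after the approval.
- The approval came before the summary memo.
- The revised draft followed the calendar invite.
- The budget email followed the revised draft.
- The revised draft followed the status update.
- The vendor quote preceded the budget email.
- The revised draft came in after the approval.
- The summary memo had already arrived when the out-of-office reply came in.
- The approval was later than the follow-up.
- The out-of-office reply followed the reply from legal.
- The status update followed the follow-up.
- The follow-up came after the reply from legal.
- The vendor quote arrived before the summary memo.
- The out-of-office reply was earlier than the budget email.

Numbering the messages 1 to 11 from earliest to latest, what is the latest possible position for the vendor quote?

6

The vendor quote must come before the approval, the budget email, the out-of-office reply, the revised draft, and the summary memo — 5 messages forced after it.
Everything else can be placed before the vendor quote in some valid order, so the vendor quote can sit as late as position 11 − 5 = 6.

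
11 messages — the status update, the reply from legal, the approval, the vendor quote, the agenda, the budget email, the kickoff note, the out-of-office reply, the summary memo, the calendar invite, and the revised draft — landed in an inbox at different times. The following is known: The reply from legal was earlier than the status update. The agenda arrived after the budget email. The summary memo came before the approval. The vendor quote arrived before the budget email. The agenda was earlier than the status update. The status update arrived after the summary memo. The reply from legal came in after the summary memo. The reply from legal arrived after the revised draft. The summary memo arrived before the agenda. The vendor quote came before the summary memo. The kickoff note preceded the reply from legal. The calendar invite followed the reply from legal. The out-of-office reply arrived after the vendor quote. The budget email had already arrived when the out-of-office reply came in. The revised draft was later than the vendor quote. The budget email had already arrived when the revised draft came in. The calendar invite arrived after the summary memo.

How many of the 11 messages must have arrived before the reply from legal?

5

Directly stated before the reply from legal: the kickoff note, the revised draft, and the summary memo.
The budget email reaches the reply from legal via the budget email → the revised draft → the reply from legal.
The vendor quote reaches the reply from legal via the vendor quote → the revised draft → the reply from legal.
That's the budget email, the kickoff note, the revised draft, the summary memo, and the vendor quote — 5 in all.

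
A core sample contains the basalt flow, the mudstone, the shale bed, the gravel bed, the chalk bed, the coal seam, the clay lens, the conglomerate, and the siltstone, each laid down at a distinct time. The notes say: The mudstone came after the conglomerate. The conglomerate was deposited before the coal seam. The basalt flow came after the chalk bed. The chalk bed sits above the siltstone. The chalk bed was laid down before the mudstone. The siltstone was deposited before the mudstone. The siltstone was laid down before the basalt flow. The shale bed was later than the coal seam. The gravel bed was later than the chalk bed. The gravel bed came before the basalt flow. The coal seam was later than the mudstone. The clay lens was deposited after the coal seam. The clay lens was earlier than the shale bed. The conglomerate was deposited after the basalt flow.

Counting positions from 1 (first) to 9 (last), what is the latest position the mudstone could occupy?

The mudstone must come before the clay lens, the coal seam, and the shale bed — 3 layers forced after it.
Everything else can be placed before the mudstone in some valid order, so the mudstone can sit as late as position 9 − 3 = 6.

6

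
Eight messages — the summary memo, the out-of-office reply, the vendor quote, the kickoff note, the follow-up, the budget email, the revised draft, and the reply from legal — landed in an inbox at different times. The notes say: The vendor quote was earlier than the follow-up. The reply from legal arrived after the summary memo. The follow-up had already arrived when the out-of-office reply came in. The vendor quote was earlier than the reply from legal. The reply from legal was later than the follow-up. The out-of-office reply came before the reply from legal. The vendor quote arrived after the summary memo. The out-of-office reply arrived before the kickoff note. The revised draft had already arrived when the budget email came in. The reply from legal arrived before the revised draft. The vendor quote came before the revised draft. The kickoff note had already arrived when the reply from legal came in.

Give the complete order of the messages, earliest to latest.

The constraints fix every adjacent pair, so only one ordering works:
the summary memo → the vendor quote → the follow-up → the out-of-office reply → the kickoff note → the reply from legal → the revised draft → the budget email.

the summary memo, the vendor quote, the follow-up, the out-of-office reply, the kickoff note, the reply from legal, the revised draft, the budget email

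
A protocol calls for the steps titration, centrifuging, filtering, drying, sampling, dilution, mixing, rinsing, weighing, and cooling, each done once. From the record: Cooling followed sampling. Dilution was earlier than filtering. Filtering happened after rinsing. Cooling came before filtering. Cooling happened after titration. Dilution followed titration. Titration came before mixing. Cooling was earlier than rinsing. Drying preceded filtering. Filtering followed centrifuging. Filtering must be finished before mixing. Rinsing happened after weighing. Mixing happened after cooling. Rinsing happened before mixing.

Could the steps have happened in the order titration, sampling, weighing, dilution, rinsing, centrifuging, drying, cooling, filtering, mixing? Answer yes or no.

no

The constraints require cooling before rinsing, but in the proposed sequence rinsing appears ahead of cooling. That one violation is enough.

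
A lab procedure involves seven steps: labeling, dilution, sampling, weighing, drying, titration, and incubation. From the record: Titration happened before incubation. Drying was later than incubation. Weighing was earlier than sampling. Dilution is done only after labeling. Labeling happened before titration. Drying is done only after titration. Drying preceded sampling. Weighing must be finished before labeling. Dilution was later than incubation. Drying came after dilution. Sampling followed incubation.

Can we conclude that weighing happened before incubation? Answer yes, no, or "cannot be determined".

Chain the constraints: weighing → labeling → titration → incubation. Each link is directly stated, so weighing comes before incubation.

yes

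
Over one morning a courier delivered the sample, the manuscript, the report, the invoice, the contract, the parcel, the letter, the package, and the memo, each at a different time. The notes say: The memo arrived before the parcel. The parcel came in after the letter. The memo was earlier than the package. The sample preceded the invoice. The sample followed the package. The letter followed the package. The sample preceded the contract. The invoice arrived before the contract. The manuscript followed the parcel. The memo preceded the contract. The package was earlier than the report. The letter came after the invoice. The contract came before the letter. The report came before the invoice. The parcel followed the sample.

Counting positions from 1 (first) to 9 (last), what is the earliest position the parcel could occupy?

The contract, the invoice, the letter, the memo, the package, the report, and the sample must all come before the parcel — 7 forced predecessors.
Nothing else is forced ahead of the parcel, so its earliest slot is position 7 + 1 = 8.

8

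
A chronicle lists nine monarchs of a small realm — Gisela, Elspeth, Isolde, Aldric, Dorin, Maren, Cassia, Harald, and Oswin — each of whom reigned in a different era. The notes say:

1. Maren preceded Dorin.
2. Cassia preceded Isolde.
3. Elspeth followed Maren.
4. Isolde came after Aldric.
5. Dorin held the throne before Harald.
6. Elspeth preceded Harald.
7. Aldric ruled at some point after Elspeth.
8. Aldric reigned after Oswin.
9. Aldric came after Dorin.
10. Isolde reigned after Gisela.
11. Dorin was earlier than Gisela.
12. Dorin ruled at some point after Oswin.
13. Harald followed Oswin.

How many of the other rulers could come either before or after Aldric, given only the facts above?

Forced before Aldric: Dorin, Elspeth, Maren, and Oswin; forced after Aldric: Isolde.
That leaves Cassia, Gisela, and Harald with no forced order relative to Aldric — 3.

3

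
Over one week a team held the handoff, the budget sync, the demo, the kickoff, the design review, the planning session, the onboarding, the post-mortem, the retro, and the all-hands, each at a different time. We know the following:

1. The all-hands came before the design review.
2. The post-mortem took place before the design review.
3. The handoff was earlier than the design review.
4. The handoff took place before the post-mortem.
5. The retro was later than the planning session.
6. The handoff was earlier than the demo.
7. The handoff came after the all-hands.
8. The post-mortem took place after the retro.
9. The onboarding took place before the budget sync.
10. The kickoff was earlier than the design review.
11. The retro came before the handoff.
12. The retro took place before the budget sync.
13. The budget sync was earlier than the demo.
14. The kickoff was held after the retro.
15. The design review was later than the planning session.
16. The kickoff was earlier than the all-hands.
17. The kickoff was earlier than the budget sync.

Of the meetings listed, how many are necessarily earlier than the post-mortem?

5

Directly stated before the post-mortem: the handoff and the retro.
The all-hands reaches the post-mortem via the all-hands → the handoff → the post-mortem.
The kickoff reaches the post-mortem via the kickoff → the all-hands → the handoff → the post-mortem.
The planning session reaches the post-mortem via the planning session → the retro → the post-mortem.
That's the all-hands, the handoff, the kickoff, the planning session, and the retro — 5 in all.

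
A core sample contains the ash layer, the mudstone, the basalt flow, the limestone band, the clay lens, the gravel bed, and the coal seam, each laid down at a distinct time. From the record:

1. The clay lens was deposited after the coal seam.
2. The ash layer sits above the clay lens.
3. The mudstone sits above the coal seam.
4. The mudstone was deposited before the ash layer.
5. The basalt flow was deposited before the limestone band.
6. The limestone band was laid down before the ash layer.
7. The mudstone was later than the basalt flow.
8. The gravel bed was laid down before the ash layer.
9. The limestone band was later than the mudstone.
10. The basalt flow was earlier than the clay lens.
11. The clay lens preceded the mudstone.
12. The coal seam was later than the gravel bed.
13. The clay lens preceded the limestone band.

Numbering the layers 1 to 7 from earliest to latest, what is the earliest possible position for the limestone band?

The basalt flow, the clay lens, the coal seam, the gravel bed, and the mudstone must all come before the limestone band — 5 forced predecessors.
Nothing else is forced ahead of the limestone band, so its earliest slot is position 5 + 1 = 6.

6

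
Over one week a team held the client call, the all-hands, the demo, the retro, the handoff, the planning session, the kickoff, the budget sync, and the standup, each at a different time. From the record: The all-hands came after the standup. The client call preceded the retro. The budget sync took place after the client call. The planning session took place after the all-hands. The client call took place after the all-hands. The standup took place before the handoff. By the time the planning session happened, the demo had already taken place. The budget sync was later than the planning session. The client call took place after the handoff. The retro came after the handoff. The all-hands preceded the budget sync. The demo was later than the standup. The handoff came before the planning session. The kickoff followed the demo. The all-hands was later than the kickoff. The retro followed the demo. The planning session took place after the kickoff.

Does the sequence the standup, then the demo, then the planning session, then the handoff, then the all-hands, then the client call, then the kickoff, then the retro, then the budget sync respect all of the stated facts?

no

The constraints require the all-hands before the planning session, but in the proposed sequence the planning session appears ahead of the all-hands. That one violation is enough.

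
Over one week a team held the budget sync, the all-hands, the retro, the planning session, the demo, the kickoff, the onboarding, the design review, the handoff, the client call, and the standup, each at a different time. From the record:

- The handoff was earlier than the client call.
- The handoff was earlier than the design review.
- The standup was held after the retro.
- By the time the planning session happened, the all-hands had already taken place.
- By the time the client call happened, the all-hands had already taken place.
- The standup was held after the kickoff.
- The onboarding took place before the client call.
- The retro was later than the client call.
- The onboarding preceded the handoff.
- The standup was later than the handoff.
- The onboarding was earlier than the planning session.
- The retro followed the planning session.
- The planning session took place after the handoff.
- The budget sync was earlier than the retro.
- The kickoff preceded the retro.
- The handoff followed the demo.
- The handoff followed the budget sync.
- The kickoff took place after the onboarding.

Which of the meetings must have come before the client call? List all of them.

the all-hands, the budget sync, the demo, the handoff, the onboarding

Directly stated before the client call: the all-hands, the handoff, and the onboarding.
The budget sync reaches the client call via the budget sync → the handoff → the client call.
The demo reaches the client call via the demo → the handoff → the client call.
No chain forces the planning session (or any of the others) ahead of the client call.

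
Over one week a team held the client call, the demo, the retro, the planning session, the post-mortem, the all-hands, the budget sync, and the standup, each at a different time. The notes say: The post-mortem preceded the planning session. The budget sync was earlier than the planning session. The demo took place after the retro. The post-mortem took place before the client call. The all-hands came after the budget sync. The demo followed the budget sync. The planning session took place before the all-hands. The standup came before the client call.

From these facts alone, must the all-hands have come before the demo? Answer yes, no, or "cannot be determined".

cannot be determined

No chain of stated constraints runs from the all-hands to the demo, and none runs from the demo to the all-hands either.
So the relative order of the all-hands and the demo is not fixed by the given facts.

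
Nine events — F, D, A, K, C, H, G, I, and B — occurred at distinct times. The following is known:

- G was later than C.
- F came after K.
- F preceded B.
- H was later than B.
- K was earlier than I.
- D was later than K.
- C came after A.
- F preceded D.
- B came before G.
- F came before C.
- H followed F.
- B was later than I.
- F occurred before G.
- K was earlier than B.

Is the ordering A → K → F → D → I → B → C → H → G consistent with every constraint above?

Check each stated constraint against the proposed order — e.g. F is ahead of G; A is ahead of C. Every pair is in the required order; nothing is violated.

yes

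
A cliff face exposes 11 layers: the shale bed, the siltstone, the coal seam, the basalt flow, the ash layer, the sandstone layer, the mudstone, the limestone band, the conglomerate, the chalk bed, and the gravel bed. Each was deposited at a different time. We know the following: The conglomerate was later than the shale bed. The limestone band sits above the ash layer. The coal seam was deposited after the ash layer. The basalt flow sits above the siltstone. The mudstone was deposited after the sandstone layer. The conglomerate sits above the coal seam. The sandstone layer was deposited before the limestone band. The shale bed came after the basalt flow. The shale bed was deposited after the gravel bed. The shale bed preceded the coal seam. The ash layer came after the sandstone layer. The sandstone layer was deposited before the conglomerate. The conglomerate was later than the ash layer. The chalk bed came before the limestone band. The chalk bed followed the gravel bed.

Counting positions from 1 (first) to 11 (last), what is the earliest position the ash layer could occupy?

The sandstone layer must come before the ash layer — 1 forced predecessor.
Nothing else is forced ahead of the ash layer, so its earliest slot is position 1 + 1 = 2.

2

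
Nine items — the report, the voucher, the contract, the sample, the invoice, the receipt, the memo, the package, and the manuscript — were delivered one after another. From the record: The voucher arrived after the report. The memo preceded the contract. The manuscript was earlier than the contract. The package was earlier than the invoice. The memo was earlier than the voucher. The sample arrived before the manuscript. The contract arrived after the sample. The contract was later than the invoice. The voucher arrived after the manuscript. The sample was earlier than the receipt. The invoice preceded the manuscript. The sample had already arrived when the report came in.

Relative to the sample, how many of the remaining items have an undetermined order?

3

Forced after the sample: the contract, the manuscript, the receipt, the report, and the voucher.
That leaves the invoice, the memo, and the package with no forced order relative to the sample — 3.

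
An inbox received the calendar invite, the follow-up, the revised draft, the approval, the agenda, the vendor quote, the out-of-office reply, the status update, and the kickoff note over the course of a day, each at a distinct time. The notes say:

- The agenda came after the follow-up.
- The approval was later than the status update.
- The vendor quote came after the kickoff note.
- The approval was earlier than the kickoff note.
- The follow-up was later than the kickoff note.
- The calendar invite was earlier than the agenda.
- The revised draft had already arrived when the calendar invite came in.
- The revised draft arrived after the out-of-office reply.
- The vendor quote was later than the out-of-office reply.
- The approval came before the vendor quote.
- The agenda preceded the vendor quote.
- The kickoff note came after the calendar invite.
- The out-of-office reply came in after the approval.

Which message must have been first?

The status update has a chain of constraints placing it before every other message, so the status update must be first.

the status update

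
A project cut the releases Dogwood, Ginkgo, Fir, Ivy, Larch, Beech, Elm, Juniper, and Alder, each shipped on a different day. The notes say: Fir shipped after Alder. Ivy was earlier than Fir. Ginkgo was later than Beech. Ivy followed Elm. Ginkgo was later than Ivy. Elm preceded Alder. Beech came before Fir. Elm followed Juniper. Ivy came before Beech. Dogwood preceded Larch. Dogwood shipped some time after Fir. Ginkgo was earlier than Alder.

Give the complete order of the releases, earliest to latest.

The constraints fix every adjacent pair, so only one ordering works:
Juniper → Elm → Ivy → Beech → Ginkgo → Alder → Fir → Dogwood → Larch.

Juniper, Elm, Ivy, Beech, Ginkgo, Alder, Fir, Dogwood, Larch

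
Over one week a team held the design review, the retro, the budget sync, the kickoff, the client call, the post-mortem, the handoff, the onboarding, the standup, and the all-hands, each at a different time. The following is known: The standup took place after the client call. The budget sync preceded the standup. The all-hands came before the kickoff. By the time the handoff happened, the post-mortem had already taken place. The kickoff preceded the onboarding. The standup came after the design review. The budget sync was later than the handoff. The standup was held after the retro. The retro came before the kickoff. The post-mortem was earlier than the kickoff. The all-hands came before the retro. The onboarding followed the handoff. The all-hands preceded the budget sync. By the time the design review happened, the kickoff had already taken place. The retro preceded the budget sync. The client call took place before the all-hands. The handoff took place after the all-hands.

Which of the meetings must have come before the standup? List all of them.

the all-hands, the budget sync, the client call, the design review, the handoff, the kickoff, the post-mortem, the retro

Directly stated before the standup: the budget sync, the client call, the design review, and the retro.
The all-hands reaches the standup via the all-hands → the budget sync → the standup.
The handoff reaches the standup via the handoff → the budget sync → the standup.
The kickoff reaches the standup via the kickoff → the design review → the standup.
Likewise the post-mortem reaches the standup by chaining the stated constraints.
No chain forces the onboarding ahead of the standup.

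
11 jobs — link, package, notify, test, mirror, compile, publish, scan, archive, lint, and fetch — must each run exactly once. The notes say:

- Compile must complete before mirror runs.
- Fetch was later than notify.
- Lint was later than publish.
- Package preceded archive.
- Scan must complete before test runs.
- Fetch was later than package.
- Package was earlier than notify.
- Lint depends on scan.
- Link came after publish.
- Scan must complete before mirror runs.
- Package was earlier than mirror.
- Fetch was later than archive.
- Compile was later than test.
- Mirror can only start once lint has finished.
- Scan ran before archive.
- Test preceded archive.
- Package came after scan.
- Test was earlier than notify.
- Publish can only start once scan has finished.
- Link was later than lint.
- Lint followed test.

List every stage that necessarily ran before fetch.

Directly stated before fetch: archive, notify, and package.
Scan reaches fetch via scan → archive → fetch.
Test reaches fetch via test → notify → fetch.

archive, notify, package, scan, test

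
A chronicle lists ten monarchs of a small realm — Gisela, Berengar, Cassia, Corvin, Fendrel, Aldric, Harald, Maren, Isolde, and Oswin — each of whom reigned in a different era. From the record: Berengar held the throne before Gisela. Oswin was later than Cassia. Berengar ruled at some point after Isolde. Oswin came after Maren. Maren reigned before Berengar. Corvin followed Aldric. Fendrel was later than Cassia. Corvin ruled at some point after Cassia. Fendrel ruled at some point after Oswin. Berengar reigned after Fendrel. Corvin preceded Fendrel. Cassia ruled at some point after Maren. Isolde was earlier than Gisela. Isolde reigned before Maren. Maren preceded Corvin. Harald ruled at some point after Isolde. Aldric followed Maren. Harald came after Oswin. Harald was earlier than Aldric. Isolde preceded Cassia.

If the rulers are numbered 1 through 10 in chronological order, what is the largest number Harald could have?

5

Harald must come before Aldric, Berengar, Corvin, Fendrel, and Gisela — 5 rulers forced after them.
Everything else can be placed before Harald in some valid order, so Harald can sit as late as position 10 − 5 = 5.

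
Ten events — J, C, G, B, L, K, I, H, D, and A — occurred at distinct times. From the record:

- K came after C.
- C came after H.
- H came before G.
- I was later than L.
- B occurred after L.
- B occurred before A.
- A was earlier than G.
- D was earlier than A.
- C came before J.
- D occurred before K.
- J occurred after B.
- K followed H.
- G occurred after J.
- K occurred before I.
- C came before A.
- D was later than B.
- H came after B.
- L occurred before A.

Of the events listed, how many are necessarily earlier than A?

Directly stated before A: B, C, D, and L.
H reaches A via H → C → A.
That's B, C, D, H, and L — 5 in all.

5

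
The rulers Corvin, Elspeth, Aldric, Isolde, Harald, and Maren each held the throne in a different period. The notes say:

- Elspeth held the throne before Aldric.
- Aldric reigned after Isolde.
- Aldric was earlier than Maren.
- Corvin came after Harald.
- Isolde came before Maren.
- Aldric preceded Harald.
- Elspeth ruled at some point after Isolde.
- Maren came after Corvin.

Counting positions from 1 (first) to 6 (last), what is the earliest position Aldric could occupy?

Elspeth and Isolde must both come before Aldric — 2 forced predecessors.
Nothing else is forced ahead of Aldric, so their earliest slot is position 2 + 1 = 3.

3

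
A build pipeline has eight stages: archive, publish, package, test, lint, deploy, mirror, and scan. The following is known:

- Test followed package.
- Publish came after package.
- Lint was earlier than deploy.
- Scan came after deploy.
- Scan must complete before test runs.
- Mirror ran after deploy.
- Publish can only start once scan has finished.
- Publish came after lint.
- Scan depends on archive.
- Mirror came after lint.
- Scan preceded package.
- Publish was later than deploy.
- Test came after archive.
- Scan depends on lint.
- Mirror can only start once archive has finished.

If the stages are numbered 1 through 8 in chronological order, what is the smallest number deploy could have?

Lint must come before deploy — 1 forced predecessor.
Nothing else is forced ahead of deploy, so its earliest slot is position 1 + 1 = 2.

2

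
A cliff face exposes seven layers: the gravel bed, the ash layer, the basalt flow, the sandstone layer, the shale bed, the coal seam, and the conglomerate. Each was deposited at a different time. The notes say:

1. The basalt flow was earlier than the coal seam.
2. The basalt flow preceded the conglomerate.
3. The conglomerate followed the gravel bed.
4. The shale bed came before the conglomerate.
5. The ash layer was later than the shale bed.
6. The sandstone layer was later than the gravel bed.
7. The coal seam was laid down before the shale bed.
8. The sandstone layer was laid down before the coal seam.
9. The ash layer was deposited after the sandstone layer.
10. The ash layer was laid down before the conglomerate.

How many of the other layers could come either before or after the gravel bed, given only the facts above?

Forced after the gravel bed: the ash layer, the coal seam, the conglomerate, the sandstone layer, and the shale bed.
That leaves the basalt flow with no forced order relative to the gravel bed — 1.

1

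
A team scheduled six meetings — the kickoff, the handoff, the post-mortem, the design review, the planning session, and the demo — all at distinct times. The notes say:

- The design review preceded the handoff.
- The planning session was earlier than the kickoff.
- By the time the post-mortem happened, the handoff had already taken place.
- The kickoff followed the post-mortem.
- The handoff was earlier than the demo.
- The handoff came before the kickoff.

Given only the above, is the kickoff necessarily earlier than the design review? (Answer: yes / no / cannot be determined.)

Tracing the constraints gives the design review → the handoff → the kickoff, so the design review must come before the kickoff.
That means the kickoff cannot be before the design review.

no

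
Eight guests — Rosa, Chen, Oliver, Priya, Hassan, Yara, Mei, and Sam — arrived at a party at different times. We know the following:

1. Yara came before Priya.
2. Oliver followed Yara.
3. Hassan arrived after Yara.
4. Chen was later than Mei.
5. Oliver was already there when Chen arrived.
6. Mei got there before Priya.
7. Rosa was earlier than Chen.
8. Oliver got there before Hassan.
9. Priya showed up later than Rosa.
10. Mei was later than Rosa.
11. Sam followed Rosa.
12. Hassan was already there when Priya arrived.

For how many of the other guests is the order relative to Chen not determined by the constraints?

3

Forced before Chen: Mei, Oliver, Rosa, and Yara.
That leaves Hassan, Priya, and Sam with no forced order relative to Chen — 3.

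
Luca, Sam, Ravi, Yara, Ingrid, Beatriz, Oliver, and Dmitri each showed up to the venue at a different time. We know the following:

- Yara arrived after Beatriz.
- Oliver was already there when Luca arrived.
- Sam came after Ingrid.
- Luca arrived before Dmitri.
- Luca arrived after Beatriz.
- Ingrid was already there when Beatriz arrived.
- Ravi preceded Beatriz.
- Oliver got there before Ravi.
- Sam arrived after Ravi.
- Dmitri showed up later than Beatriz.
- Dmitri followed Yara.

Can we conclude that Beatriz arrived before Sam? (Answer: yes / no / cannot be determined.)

cannot be determined

No chain of stated constraints runs from Beatriz to Sam, and none runs from Sam to Beatriz either.
So the relative order of Beatriz and Sam is not fixed by the given facts.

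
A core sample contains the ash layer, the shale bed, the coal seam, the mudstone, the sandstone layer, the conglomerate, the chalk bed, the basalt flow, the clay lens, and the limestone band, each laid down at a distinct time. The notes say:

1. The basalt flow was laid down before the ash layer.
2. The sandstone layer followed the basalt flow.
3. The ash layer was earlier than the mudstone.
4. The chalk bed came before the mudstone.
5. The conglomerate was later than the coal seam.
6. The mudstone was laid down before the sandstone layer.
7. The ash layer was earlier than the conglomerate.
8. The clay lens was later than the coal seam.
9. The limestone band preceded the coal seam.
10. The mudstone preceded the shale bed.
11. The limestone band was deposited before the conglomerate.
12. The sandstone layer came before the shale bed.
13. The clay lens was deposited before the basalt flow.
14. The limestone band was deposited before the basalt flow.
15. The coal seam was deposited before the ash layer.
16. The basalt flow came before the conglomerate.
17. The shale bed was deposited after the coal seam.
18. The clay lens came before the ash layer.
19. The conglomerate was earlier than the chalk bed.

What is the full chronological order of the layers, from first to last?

The constraints fix every adjacent pair, so only one ordering works:
the limestone band → the coal seam → the clay lens → the basalt flow → the ash layer → the conglomerate → the chalk bed → the mudstone → the sandstone layer → the shale bed.

the limestone band, the coal seam, the clay lens, the basalt flow, the ash layer, the conglomerate, the chalk bed, the mudstone, the sandstone layer, the shale bed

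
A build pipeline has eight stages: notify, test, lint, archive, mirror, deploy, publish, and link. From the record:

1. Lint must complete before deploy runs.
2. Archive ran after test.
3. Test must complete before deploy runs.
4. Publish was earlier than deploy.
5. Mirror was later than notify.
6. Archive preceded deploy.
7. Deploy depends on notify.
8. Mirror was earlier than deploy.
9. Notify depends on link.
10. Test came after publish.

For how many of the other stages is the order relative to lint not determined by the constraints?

Forced after lint: deploy.
That leaves archive, link, mirror, notify, publish, and test with no forced order relative to lint — 6.

6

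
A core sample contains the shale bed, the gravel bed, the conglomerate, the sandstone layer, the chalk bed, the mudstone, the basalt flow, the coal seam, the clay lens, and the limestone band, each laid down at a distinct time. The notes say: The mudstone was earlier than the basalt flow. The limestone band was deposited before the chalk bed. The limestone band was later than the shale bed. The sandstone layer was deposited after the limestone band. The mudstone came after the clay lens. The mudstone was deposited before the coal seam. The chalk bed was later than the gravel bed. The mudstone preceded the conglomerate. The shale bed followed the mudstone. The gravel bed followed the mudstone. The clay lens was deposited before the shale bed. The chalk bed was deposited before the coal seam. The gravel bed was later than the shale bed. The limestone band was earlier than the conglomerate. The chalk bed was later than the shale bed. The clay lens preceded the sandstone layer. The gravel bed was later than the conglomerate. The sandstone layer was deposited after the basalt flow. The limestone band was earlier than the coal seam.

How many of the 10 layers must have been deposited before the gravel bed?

5

Directly stated before the gravel bed: the conglomerate, the mudstone, and the shale bed.
The clay lens reaches the gravel bed via the clay lens → the shale bed → the gravel bed.
The limestone band reaches the gravel bed via the limestone band → the conglomerate → the gravel bed.
That's the clay lens, the conglomerate, the limestone band, the mudstone, and the shale bed — 5 in all.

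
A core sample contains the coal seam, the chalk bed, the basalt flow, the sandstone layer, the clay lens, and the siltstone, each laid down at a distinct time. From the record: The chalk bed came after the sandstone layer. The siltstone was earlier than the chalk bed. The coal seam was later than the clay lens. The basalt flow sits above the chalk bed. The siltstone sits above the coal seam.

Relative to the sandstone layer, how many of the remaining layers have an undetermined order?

Forced after the sandstone layer: the basalt flow and the chalk bed.
That leaves the clay lens, the coal seam, and the siltstone with no forced order relative to the sandstone layer — 3.

3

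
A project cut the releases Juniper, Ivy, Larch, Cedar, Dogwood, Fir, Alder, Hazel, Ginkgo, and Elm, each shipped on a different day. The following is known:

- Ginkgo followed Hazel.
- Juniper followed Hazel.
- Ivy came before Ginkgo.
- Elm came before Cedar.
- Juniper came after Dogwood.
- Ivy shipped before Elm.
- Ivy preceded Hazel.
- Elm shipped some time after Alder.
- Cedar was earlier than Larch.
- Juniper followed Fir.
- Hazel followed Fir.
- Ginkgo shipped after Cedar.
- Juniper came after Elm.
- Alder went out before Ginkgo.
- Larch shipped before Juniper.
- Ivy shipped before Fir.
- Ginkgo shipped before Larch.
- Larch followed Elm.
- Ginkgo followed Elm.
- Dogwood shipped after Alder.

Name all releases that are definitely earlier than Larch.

Alder, Cedar, Elm, Fir, Ginkgo, Hazel, Ivy

Directly stated before Larch: Cedar, Elm, and Ginkgo.
Alder reaches Larch via Alder → Ginkgo → Larch.
Fir reaches Larch via Fir → Hazel → Ginkgo → Larch.
Hazel reaches Larch via Hazel → Ginkgo → Larch.
Likewise Ivy reaches Larch by chaining the stated constraints.
No chain forces Juniper (or any of the others) ahead of Larch.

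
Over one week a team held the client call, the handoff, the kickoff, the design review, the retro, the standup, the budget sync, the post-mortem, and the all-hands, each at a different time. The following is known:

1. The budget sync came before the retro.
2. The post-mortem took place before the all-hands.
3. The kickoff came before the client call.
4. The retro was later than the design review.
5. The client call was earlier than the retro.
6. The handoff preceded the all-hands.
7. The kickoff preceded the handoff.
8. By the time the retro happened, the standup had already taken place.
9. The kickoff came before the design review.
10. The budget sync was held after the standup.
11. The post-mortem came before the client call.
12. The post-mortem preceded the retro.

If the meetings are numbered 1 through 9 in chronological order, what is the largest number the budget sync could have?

8

The budget sync must come before the retro — 1 meeting forced after it.
Everything else can be placed before the budget sync in some valid order, so the budget sync can sit as late as position 9 − 1 = 8.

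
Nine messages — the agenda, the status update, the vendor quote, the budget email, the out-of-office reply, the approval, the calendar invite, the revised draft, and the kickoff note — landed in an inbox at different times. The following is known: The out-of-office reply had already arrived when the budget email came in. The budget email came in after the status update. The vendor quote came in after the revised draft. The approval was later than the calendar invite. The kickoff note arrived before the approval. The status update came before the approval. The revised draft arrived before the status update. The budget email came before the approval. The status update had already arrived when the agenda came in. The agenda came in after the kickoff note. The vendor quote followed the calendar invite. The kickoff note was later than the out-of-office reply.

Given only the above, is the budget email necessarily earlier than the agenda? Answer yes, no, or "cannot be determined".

cannot be determined

No chain of stated constraints runs from the budget email to the agenda, and none runs from the agenda to the budget email either.
So the relative order of the budget email and the agenda is not fixed by the given facts.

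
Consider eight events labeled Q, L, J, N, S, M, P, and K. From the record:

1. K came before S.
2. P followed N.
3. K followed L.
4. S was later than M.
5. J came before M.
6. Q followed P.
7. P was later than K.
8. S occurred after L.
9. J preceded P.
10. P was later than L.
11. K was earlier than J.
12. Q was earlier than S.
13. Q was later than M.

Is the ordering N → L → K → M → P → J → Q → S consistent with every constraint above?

no

The constraints require J before M, but in the proposed sequence M appears ahead of J. That one violation is enough.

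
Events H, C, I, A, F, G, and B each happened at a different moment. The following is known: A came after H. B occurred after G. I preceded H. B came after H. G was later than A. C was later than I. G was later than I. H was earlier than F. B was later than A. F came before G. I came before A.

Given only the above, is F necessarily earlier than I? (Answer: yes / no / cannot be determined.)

no

Tracing the constraints gives I → H → F, so I must come before F.
That means F cannot be before I.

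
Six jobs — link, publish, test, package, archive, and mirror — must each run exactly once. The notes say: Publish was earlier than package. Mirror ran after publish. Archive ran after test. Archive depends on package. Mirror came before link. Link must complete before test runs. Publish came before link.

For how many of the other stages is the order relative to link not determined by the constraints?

1

Forced before link: mirror and publish; forced after link: archive and test.
That leaves package with no forced order relative to link — 1.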